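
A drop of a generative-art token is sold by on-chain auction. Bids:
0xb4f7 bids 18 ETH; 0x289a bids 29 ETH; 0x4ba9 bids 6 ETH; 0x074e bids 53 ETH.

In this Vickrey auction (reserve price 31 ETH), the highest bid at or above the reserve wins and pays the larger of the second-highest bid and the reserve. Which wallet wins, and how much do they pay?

0x074e pays 31 ETH

Bids ranked: 53 (0x074e) > 29 (0x289a) > 18 (0xb4f7) > 6 (0x4ba9)
0x074e has the top bid at or above the reserve (53 ETH).
max(second-highest 29 ETH, reserve 31 ETH) = 31 ETH.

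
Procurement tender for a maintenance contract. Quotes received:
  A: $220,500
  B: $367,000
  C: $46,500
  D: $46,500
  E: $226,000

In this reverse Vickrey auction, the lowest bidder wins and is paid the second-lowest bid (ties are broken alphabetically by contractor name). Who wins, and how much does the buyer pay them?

Rule: the lowest bidder wins and is paid the second-lowest bid.
Sorting bids: 46,500 (C) < 46,500 (D) < 220,500 (A) < 226,000 (E) < 367,000 (B)
C and D tie at $46,500; tie-break gives it to C.
C is lowest; is paid the second-lowest bid, $46,500.

C is paid $46,500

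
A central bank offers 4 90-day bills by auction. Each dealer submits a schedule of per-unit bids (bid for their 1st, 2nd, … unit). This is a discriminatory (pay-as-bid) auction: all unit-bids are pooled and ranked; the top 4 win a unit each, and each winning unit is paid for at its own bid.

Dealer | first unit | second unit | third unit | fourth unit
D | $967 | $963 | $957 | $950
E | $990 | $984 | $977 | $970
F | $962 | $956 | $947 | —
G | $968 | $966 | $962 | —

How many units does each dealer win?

E 4

Merging the schedules and taking the best 4: 990 (E-1), 984 (E-2), 977 (E-3), 970 (E-4)
Next rejected bid: $968 (not a price — pay-as-bid).
Allocation: E 4.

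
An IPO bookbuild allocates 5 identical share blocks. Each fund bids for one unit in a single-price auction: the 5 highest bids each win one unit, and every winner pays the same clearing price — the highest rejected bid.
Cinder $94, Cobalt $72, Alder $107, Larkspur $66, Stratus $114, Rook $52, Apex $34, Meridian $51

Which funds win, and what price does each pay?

Stratus, Alder, Cinder, Cobalt, Larkspur; each pays $52

Ordering the bids: 114 (Stratus), 107 (Alder), 94 (Cinder), 72 (Cobalt), 66 (Larkspur), 52 (Rook), 51 (Meridian), …
Top 5: Stratus, Alder, Cinder, Cobalt, Larkspur.
First losing bid is Rook's $52, which sets the uniform price.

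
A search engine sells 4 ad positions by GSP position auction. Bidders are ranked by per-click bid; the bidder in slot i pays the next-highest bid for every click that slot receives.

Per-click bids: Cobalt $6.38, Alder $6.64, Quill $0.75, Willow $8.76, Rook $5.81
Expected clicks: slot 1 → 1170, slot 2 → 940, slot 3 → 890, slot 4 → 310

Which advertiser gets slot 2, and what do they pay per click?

Ranked by bid: $8.76 (Willow) > $6.64 (Alder) > $6.38 (Cobalt) > $5.81 (Rook) > $0.75 (Quill)
Slot 2 goes to the second-ranked bidder, Alder, who pays the next bid down: $6.38/click.

Alder; $6.38 per click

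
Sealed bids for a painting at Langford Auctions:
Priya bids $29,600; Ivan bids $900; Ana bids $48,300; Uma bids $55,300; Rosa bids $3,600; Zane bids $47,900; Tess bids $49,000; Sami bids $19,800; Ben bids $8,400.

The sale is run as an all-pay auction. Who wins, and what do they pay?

Bids ranked: 55,300 (Uma) > 49,000 (Tess) > 48,300 (Ana) > 47,900 (Zane) > 29,600 (Priya) > 19,800 (Sami) > …
Uma is highest and takes the item; every bidder forfeits their bid.

Uma pays $55,300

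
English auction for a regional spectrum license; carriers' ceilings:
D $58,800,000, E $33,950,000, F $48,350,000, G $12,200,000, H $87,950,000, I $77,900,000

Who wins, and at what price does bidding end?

Open ascending-bid auction: the price rises until one bidder remains; the winner pays the price at which the last rival dropped out.
Limits in order: 87,950,000 (H) > 77,900,000 (I) > 58,800,000 (D) > 48,350,000 (F) > 33,950,000 (E) > 12,200,000 (G)
Once the price passes $77,900,000, only H is left; the hammer falls at I's limit of $77,900,000.

H wins at $77,900,000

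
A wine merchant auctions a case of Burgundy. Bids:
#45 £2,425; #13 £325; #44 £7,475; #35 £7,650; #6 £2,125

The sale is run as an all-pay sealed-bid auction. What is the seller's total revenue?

Total revenue: £20,000

Rule: the highest bidder wins the item, but every bidder pays their own bid.
Bids ranked: 7,650 (#35) > 7,475 (#44) > 2,425 (#45) > 2,125 (#6) > 325 (#13)
Every bidder forfeits their bid regardless of winning.
Revenue = 2,425 + 325 + 7,475 + 7,650 + 2,125 = £20,000.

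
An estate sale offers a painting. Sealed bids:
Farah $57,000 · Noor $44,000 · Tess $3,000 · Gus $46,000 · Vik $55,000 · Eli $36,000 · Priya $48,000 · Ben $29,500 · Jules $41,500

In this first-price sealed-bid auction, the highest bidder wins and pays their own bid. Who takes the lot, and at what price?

Sorting bids: 57,000 (Farah) > 55,000 (Vik) > 48,000 (Priya) > 46,000 (Gus) > 44,000 (Noor) > 41,500 (Jules) > …
First-price: Farah pays what they bid, $57,000.

Farah pays $57,000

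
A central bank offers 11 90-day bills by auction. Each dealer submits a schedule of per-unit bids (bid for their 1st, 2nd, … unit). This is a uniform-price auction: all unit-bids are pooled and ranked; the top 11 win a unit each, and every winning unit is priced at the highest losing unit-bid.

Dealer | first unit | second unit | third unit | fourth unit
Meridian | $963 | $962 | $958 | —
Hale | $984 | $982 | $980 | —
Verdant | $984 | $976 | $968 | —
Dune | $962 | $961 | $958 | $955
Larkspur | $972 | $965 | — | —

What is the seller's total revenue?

Merging the schedules and taking the best 11: 984 (Hale-1), 984 (Verdant-1), 982 (Hale-2), 980 (Hale-3), 976 (Verdant-2), 972 (Larkspur-1), 968 (Verdant-3), 965 (Larkspur-2), 963 (Meridian-1), 962 (Meridian-2), 962 (Dune-1)
The (k+1)-th unit-bid is $961.
Allocation: Dune 1, Hale 3, Larkspur 2, Meridian 2, Verdant 3. Every unit priced at $961.
Revenue = 11 × 961 = $10,571.

Total revenue: $10,571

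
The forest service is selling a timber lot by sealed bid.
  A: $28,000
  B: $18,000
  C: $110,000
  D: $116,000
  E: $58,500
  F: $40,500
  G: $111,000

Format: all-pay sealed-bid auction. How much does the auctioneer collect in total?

Rule: the highest bidder wins the item, but every bidder pays their own bid.
Bids in order: 116,000 (D) > 111,000 (G) > 110,000 (C) > 58,500 (E) > 40,500 (F) > 28,000 (A) > …
D wins with the top bid; all bids are sunk regardless.
Every bidder forfeits their bid regardless of winning.
Revenue = 28,000 + 18,000 + 110,000 + 116,000 + 58,500 + 40,500 + 111,000 = $482,000.

Total revenue: $482,000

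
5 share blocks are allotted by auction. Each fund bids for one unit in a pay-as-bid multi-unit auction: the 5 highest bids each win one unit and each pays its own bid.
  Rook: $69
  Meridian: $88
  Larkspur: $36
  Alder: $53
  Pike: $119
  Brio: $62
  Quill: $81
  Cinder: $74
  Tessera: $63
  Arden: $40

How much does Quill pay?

Quill pays $81

Bids ranked high→low: 119 (Pike), 88 (Meridian), 81 (Quill), 74 (Cinder), 69 (Rook), 63 (Tessera), 62 (Brio), …
Winners (5 units): Pike, Meridian, Quill, Cinder, Rook.
Quill wins → own bid $81.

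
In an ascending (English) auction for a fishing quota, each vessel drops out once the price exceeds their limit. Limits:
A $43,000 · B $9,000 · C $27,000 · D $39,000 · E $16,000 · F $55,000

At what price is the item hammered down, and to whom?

Open ascending-bid auction: the price rises until one bidder remains; the winner pays the price at which the last rival dropped out.
Limits ranked: 55,000 (F) > 43,000 (A) > 39,000 (D) > 27,000 (C) > 16,000 (E) > 9,000 (B)
Once the price passes $43,000, only F is left; the hammer falls at A's limit of $43,000.

F wins at $43,000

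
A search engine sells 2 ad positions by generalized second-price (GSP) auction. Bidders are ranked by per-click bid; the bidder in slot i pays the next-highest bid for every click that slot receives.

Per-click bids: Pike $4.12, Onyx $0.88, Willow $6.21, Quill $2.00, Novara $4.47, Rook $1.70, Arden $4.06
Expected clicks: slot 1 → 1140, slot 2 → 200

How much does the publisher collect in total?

Total revenue: $5919.80

Sorting advertisers: $6.21 (Willow) > $4.47 (Novara) > $4.12 (Pike) > …
Slot 1: Willow pays $4.47 × 1140 = $5095.80
Slot 2: Novara pays $4.12 × 200 = $824.00
Total = $5919.80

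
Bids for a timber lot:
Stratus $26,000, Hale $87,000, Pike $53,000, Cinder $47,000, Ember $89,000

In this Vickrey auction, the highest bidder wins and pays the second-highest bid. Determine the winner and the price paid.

Bids ranked: 89,000 (Ember) > 87,000 (Hale) > 53,000 (Pike) > 47,000 (Cinder) > 26,000 (Stratus)
Ember is highest; pays the second-highest bid, $87,000.

Ember pays $87,000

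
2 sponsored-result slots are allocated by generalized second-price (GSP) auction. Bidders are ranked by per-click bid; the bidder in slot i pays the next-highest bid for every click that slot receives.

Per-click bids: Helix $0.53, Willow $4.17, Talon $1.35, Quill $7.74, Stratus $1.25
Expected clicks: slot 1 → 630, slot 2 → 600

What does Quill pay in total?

Per-click bids in order: $7.74 (Quill) > $4.17 (Willow) > $1.35 (Talon) > …
Quill holds slot 1 → pays next bid $4.17 × 630 clicks = $2627.10.

Quill pays $2627.10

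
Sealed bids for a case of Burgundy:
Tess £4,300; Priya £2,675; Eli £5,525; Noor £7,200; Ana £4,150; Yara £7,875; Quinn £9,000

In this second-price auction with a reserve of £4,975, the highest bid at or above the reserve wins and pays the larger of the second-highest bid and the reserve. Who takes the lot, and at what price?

Bids ranked: 9,000 (Quinn) > 7,875 (Yara) > 7,200 (Noor) > 5,525 (Eli) > 4,300 (Tess) > 4,150 (Ana) > …
Quinn has the top bid at or above the reserve (£9,000).
Second-highest bid £7,875 exceeds the reserve £4,975 → payment £7,875.

Quinn pays £7,875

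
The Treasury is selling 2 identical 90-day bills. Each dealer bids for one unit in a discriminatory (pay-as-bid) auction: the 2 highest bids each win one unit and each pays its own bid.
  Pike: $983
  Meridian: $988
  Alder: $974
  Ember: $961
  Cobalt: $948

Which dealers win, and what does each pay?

Meridian $988, Pike $983

Bids ranked high→low: 988 (Meridian), 983 (Pike), 974 (Alder), 961 (Ember), …
Winners (2 units): Meridian, Pike.
Each winner pays its own bid: Meridian $988, Pike $983.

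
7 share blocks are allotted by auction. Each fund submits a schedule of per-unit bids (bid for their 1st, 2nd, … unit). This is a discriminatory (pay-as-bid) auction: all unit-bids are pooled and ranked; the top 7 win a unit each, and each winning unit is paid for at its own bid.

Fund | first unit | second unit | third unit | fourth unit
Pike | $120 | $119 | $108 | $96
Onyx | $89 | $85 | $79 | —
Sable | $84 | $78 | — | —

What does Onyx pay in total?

Onyx pays $174

Merging the schedules and taking the best 7: 120 (Pike-1), 119 (Pike-2), 108 (Pike-3), 96 (Pike-4), 89 (Onyx-1), 85 (Onyx-2), 84 (Sable-1)
Next rejected bid: $79 (not a price — pay-as-bid).
Onyx's winning unit-bids: 89 + 85 = $174.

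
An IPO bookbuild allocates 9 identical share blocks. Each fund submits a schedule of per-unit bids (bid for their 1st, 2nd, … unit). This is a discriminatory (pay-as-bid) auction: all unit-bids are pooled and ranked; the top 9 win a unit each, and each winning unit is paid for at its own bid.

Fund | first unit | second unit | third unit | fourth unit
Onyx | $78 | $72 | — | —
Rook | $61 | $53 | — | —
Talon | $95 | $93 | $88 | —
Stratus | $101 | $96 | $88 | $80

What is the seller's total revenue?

All unit-bids, highest first — top 9: 101 (Stratus-1), 96 (Stratus-2), 95 (Talon-1), 93 (Talon-2), 88 (Talon-3), 88 (Stratus-3), 80 (Stratus-4), 78 (Onyx-1), 72 (Onyx-2)
Next rejected bid: $61 (not a price — pay-as-bid).
Each winning unit pays its own bid.
Revenue = 101 + 96 + 95 + 93 + 88 + 88 + 80 + 78 + 72 = $791.

Total revenue: $791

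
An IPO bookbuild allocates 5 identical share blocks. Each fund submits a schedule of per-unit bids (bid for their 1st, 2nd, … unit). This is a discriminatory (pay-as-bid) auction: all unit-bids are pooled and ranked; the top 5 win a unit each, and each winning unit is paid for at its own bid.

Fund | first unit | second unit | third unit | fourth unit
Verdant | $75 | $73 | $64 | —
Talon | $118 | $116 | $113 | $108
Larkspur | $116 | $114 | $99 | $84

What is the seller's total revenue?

Merging the schedules and taking the best 5: 118 (Talon-1), 116 (Talon-2), 116 (Larkspur-1), 114 (Larkspur-2), 113 (Talon-3)
Next rejected bid: $108 (not a price — pay-as-bid).
Each winning unit pays its own bid.
Revenue = 118 + 116 + 116 + 114 + 113 = $577.

Total revenue: $577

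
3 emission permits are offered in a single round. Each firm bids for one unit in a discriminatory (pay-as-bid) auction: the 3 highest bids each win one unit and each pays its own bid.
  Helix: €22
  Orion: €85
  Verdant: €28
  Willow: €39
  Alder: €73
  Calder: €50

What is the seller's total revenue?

Total revenue: €208

Sorting: 85 (Orion), 73 (Alder), 50 (Calder), 39 (Willow), 28 (Verdant), …
Top 3: Orion, Alder, Calder.
Total revenue = 85 + 73 + 50 = €208.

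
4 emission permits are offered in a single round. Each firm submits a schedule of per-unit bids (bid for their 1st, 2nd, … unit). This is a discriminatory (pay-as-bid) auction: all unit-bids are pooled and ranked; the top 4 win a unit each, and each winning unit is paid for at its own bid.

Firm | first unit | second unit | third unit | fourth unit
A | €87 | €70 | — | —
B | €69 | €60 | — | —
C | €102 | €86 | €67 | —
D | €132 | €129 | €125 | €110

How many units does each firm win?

D 4

All unit-bids, highest first — top 4: 132 (D-1), 129 (D-2), 125 (D-3), 110 (D-4)
Next rejected bid: €102 (not a price — pay-as-bid).
Allocation: D 4.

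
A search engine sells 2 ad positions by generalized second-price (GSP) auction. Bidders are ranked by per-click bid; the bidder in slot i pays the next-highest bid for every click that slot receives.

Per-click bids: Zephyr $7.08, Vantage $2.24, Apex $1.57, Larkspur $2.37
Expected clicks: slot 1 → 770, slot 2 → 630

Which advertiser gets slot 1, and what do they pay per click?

Sorting advertisers: $7.08 (Zephyr) > $2.37 (Larkspur) > $2.24 (Vantage) > …
Slot 1 goes to the first-ranked bidder, Zephyr, who pays the next bid down: $2.37/click.

Zephyr; $2.37 per click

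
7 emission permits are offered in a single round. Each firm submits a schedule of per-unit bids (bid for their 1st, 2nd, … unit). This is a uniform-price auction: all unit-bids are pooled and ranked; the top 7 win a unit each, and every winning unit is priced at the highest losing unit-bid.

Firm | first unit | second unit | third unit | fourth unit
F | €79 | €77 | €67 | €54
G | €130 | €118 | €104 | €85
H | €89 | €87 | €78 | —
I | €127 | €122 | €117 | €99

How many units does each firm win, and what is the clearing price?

G 3, I 4; clearing price €89

All unit-bids, highest first — top 7: 130 (G-1), 127 (I-1), 122 (I-2), 118 (G-2), 117 (I-3), 104 (G-3), 99 (I-4)
First bid not allocated: €89.
Allocation: G 3, I 4.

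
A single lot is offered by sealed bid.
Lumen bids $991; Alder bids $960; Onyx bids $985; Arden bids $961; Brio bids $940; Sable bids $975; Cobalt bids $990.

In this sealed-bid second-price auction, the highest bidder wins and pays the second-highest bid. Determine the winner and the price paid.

Rule: the highest bidder wins and pays the second-highest bid.
Bids ranked: 991 (Lumen) > 990 (Cobalt) > 985 (Onyx) > 975 (Sable) > 961 (Arden) > 960 (Alder) > …
Lumen wins with the highest bid; price is set by the runner-up at $990.

Lumen pays $990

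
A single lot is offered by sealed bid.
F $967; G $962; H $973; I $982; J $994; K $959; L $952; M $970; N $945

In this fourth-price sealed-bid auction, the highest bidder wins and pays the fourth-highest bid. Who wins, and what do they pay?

Fourth-price sealed-bid auction: the highest bidder wins and pays the fourth-highest bid.
Bids ranked: 994 (J) > 982 (I) > 973 (H) > 970 (M) > 967 (F) > 962 (G) > …
J wins; payment is bid #4 in the ranking = $970.

J pays $970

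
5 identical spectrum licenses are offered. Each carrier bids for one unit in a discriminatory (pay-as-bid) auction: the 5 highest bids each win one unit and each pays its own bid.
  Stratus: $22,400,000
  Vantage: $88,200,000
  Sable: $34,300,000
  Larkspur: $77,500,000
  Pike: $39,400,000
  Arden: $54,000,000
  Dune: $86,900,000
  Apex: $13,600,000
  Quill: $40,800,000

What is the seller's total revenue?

Total revenue: $347,400,000

Ordering the bids: 88,200,000 (Vantage), 86,900,000 (Dune), 77,500,000 (Larkspur), 54,000,000 (Arden), 40,800,000 (Quill), 39,400,000 (Pike), 34,300,000 (Sable), …
The 5 highest are Vantage, Dune, Larkspur, Arden, Quill.
Total revenue = 88,200,000 + 86,900,000 + 77,500,000 + 54,000,000 + 40,800,000 = $347,400,000.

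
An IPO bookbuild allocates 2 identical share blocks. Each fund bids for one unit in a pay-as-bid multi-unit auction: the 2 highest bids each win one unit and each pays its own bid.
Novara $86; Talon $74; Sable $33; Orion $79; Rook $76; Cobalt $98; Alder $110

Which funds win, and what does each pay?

Alder $110, Cobalt $98

Sorting: 110 (Alder), 98 (Cobalt), 86 (Novara), 79 (Orion), …
The 2 highest are Alder, Cobalt.
Each winner pays its own bid: Alder $110, Cobalt $98.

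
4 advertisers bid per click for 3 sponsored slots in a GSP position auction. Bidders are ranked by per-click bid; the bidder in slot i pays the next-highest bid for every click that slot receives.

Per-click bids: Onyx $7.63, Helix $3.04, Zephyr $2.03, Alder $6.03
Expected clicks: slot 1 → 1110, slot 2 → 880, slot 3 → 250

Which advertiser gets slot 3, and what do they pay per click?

Sorting advertisers: $7.63 (Onyx) > $6.03 (Alder) > $3.04 (Helix) > $2.03 (Zephyr)
Slot 3 goes to the third-ranked bidder, Helix, who pays the next bid down: $2.03/click.

Helix; $2.03 per click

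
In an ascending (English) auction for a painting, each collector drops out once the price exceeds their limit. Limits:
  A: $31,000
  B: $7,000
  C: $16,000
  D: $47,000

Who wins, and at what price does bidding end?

Sorting limits: 47,000 (D) > 31,000 (A) > 16,000 (C) > 7,000 (B)
Bidding ends when A exits at $31,000; D takes it.

D wins at $31,000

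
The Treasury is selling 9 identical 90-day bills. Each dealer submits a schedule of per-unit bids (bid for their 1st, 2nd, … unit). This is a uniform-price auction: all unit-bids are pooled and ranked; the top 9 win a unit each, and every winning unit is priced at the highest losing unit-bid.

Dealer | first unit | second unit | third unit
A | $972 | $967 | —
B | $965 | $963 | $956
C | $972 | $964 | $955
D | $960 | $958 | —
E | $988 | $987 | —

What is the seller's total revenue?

Pooled unit-bids ranked (top 9): 988 (E-1), 987 (E-2), 972 (A-1), 972 (C-1), 967 (A-2), 965 (B-1), 964 (C-2), 963 (B-2), 960 (D-1)
Highest rejected unit-bid = $958.
Allocation: A 2, B 2, C 2, D 1, E 2. Every unit priced at $958.
Revenue = 9 × 958 = $8,622.

Total revenue: $8,622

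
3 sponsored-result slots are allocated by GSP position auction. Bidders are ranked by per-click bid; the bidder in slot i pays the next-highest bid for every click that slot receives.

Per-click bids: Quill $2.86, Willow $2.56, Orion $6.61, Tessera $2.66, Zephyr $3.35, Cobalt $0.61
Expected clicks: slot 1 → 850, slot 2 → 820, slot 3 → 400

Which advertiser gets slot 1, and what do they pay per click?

Orion; $3.35 per click

Sorting advertisers: $6.61 (Orion) > $3.35 (Zephyr) > $2.86 (Quill) > $2.66 (Tessera) > …
Slot 1 goes to the first-ranked bidder, Orion, who pays the next bid down: $3.35/click.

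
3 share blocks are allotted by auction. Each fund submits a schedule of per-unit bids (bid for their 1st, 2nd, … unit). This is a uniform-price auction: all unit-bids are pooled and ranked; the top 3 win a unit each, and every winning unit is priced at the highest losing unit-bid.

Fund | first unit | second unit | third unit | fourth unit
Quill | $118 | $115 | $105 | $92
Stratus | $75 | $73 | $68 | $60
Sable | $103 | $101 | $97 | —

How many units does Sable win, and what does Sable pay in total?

Sable: 0 units, pays $0

Merging the schedules and taking the best 3: 118 (Quill-1), 115 (Quill-2), 105 (Quill-3)
First bid not allocated: $103.
Sable wins 0 unit(s) at $103 each.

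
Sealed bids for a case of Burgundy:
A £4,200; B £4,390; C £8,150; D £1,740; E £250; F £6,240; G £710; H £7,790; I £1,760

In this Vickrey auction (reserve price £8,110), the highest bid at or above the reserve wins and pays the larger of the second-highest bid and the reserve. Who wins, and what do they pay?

C pays £8,110

Bids ranked: 8,150 (C) > 7,790 (H) > 6,240 (F) > 4,390 (B) > 4,200 (A) > 1,760 (I) > …
C has the top bid at or above the reserve (£8,150).
Second-highest bid £7,790 is below the reserve £8,110, so the reserve binds → payment £8,110.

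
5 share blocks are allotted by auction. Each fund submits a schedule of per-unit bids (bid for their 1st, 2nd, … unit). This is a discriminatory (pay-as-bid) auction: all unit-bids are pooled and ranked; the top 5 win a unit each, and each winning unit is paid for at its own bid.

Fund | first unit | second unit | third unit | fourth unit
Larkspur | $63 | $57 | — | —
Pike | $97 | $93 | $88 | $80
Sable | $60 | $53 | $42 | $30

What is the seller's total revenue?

Total revenue: $421

All unit-bids, highest first — top 5: 97 (Pike-1), 93 (Pike-2), 88 (Pike-3), 80 (Pike-4), 63 (Larkspur-1)
Next rejected bid: $60 (not a price — pay-as-bid).
Each winning unit pays its own bid.
Revenue = 97 + 93 + 88 + 80 + 63 = $421.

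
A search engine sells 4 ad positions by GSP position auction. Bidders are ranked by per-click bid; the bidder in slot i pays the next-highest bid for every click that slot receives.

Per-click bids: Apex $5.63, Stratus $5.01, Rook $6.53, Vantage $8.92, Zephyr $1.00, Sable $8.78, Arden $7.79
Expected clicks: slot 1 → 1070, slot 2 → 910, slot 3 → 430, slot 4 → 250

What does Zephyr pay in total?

Ranked by bid: $8.92 (Vantage) > $8.78 (Sable) > $7.79 (Arden) > $6.53 (Rook) > $5.63 (Apex) > …
Zephyr ranks below slot 4 → no slot, pays nothing.

Zephyr pays $0.00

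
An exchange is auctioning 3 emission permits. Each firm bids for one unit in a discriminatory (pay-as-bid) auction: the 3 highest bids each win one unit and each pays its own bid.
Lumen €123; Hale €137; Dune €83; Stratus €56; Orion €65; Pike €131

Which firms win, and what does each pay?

Sorting: 137 (Hale), 131 (Pike), 123 (Lumen), 83 (Dune), 65 (Orion), …
Winners (3 units): Hale, Pike, Lumen.
Each winner pays its own bid: Hale €137, Pike €131, Lumen €123.

Hale €137, Pike €131, Lumen €123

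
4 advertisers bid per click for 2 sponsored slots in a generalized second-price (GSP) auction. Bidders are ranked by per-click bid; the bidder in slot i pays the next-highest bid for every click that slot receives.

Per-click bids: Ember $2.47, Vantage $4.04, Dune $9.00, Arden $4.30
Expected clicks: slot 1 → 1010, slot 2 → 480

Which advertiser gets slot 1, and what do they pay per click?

Dune; $4.30 per click

Per-click bids in order: $9.00 (Dune) > $4.30 (Arden) > $4.04 (Vantage) > …
Slot 1 goes to the first-ranked bidder, Dune, who pays the next bid down: $4.30/click.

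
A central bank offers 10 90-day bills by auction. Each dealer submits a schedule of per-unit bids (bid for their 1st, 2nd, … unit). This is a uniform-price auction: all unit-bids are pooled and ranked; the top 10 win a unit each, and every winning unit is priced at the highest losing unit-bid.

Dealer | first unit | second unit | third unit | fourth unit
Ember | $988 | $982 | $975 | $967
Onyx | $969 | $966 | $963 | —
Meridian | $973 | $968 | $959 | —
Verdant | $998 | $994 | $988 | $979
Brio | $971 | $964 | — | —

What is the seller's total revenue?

Total revenue: $9,680

Merging the schedules and taking the best 10: 998 (Verdant-1), 994 (Verdant-2), 988 (Ember-1), 988 (Verdant-3), 982 (Ember-2), 979 (Verdant-4), 975 (Ember-3), 973 (Meridian-1), 971 (Brio-1), 969 (Onyx-1)
First bid not allocated: $968.
Allocation: Brio 1, Ember 3, Meridian 1, Onyx 1, Verdant 4. Every unit priced at $968.
Revenue = 10 × 968 = $9,680.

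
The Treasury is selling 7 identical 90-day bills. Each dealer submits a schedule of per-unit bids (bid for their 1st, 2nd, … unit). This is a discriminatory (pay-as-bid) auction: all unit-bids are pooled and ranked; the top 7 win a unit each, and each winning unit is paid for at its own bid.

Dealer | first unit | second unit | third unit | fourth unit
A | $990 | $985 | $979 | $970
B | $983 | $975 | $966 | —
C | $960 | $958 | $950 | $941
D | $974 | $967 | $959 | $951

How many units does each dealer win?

A 4, B 2, D 1

Merging the schedules and taking the best 7: 990 (A-1), 985 (A-2), 983 (B-1), 979 (A-3), 975 (B-2), 974 (D-1), 970 (A-4)
Next rejected bid: $967 (not a price — pay-as-bid).
Allocation: A 4, B 2, D 1.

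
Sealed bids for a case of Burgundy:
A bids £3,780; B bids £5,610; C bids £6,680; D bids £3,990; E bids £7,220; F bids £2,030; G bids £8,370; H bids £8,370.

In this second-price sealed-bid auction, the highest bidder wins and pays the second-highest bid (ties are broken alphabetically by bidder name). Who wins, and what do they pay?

G pays £8,370

Rule: the highest bidder wins and pays the second-highest bid.
Bids ranked: 8,370 (G) > 8,370 (H) > 7,220 (E) > 6,680 (C) > 5,610 (B) > 3,990 (D) > …
G and H tie at £8,370; tie-break gives it to G.
Second-price: G pays H's bid of £8,370.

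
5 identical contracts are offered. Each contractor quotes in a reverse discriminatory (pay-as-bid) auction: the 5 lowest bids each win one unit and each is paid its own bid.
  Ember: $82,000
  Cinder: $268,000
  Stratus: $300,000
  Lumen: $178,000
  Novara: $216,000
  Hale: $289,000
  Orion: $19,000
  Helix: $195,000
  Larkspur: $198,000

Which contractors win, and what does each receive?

Orion $19,000, Ember $82,000, Lumen $178,000, Helix $195,000, Larkspur $198,000

Bids ranked low→high: 19,000 (Orion), 82,000 (Ember), 178,000 (Lumen), 195,000 (Helix), 198,000 (Larkspur), 216,000 (Novara), 268,000 (Cinder), …
The 5 lowest are Orion, Ember, Lumen, Helix, Larkspur.
Each winner is paid its own bid: Orion $19,000, Ember $82,000, Lumen $178,000, Helix $195,000, Larkspur $198,000.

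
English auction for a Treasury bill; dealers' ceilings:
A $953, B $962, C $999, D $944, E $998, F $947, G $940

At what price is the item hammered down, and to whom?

Limits ranked: 999 (C) > 998 (E) > 962 (B) > 953 (A) > 947 (F) > 944 (D) > …
Once the price passes $998, only C is left; the hammer falls at E's limit of $998.

C wins at $998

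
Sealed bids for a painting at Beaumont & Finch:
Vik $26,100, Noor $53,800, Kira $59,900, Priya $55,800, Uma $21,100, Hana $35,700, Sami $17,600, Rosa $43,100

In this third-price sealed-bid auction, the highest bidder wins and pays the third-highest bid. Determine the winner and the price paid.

Rule: the highest bidder wins and pays the third-highest bid.
Bids ranked: 59,900 (Kira) > 55,800 (Priya) > 53,800 (Noor) > 43,100 (Rosa) > 35,700 (Hana) > 26,100 (Vik) > …
Kira is highest; pays the third-highest bid, $53,800.

Kira pays $53,800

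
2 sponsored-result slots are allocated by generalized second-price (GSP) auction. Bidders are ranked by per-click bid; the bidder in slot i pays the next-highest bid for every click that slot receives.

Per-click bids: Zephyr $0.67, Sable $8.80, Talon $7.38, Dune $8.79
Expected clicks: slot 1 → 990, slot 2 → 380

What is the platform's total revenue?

Total revenue: $11506.50

Per-click bids in order: $8.80 (Sable) > $8.79 (Dune) > $7.38 (Talon) > …
Slot 1: Sable pays $8.79 × 990 = $8702.10
Slot 2: Dune pays $7.38 × 380 = $2804.40
Total = $11506.50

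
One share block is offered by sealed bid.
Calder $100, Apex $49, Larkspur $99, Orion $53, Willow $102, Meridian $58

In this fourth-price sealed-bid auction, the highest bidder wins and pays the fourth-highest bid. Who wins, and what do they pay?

Fourth-price sealed-bid auction: the highest bidder wins and pays the fourth-highest bid.
Bids ranked: 102 (Willow) > 100 (Calder) > 99 (Larkspur) > 58 (Meridian) > 53 (Orion) > 49 (Apex)
Willow is highest; pays the fourth-highest bid, $58.

Willow pays $58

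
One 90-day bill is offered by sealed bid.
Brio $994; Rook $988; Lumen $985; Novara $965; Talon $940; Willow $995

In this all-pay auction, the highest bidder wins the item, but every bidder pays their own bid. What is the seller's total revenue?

Total revenue: $5,867

Sorting bids: 995 (Willow) > 994 (Brio) > 988 (Rook) > 985 (Lumen) > 965 (Novara) > 940 (Talon)
Every bidder forfeits their bid regardless of winning.
Revenue = 994 + 988 + 985 + 965 + 940 + 995 = $5,867.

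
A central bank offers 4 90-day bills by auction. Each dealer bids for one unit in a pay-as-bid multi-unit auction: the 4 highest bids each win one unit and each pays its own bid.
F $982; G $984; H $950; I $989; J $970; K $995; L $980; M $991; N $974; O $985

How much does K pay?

Bids ranked high→low: 995 (K), 991 (M), 989 (I), 985 (O), 984 (G), 982 (F), …
The 4 highest are K, M, I, O.
K wins → own bid $995.

K pays $995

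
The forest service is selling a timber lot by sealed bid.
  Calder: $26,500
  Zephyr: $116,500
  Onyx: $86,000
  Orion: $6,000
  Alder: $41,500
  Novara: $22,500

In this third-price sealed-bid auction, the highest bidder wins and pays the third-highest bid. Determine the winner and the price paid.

Bids in order: 116,500 (Zephyr) > 86,000 (Onyx) > 41,500 (Alder) > 26,500 (Calder) > 22,500 (Novara) > 6,000 (Orion)
Zephyr wins; payment is bid #3 in the ranking = $41,500.

Zephyr pays $41,500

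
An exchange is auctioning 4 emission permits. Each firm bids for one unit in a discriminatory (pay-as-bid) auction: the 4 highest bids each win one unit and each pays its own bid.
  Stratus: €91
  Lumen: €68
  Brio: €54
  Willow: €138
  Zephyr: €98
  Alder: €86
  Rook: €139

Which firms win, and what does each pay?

Bids ranked high→low: 139 (Rook), 138 (Willow), 98 (Zephyr), 91 (Stratus), 86 (Alder), 68 (Lumen), …
The 4 highest are Rook, Willow, Zephyr, Stratus.
Each winner pays its own bid: Rook €139, Willow €138, Zephyr €98, Stratus €91.

Rook €139, Willow €138, Zephyr €98, Stratus €91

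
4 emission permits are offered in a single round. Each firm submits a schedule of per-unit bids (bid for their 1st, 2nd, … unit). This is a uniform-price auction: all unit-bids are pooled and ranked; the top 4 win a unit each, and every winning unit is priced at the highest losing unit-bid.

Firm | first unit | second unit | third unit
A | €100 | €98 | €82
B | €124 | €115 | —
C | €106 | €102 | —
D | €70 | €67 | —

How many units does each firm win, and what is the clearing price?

Pooled unit-bids ranked (top 4): 124 (B-1), 115 (B-2), 106 (C-1), 102 (C-2)
The (k+1)-th unit-bid is €100.
Allocation: B 2, C 2.

B 2, C 2; clearing price €100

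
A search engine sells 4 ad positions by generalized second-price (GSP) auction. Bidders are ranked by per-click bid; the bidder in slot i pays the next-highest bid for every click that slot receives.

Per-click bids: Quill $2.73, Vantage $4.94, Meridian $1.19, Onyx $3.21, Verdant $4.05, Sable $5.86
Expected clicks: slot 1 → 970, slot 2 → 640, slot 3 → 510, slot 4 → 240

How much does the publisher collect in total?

Total revenue: $9676.10

Per-click bids in order: $5.86 (Sable) > $4.94 (Vantage) > $4.05 (Verdant) > $3.21 (Onyx) > $2.73 (Quill) > …
Slot 1: Sable pays $4.94 × 970 = $4791.80
Slot 2: Vantage pays $4.05 × 640 = $2592.00
Slot 3: Verdant pays $3.21 × 510 = $1637.10
Slot 4: Onyx pays $2.73 × 240 = $655.20
Total = $9676.10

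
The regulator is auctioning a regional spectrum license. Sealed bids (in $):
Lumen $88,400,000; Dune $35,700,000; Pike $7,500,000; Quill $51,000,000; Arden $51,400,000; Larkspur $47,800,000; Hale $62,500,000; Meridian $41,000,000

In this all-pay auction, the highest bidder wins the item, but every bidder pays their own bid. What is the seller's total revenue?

Total revenue: $385,300,000

Bids ranked: 88,400,000 (Lumen) > 62,500,000 (Hale) > 51,400,000 (Arden) > 51,000,000 (Quill) > 47,800,000 (Larkspur) > 41,000,000 (Meridian) > …
Lumen wins with the top bid; all bids are sunk regardless.
Every bidder forfeits their bid regardless of winning.
Revenue = 88,400,000 + 35,700,000 + 7,500,000 + 51,000,000 + 51,400,000 + 47,800,000 + 62,500,000 + 41,000,000 = $385,300,000.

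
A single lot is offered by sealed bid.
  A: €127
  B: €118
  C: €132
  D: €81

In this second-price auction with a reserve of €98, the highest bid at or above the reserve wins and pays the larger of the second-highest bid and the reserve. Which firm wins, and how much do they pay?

Bids ranked: 132 (C) > 127 (A) > 118 (B) > 81 (D)
C has the top bid at or above the reserve (€132).
max(second-highest €127, reserve €98) = €127; the reserve does not bind.

C pays €127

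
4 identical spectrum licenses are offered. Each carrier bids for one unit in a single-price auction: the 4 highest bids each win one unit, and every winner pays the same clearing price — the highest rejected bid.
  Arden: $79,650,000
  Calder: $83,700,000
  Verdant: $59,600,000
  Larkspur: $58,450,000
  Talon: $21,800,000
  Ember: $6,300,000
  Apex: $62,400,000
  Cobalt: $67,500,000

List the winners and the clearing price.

Calder, Arden, Cobalt, Apex; each pays $59,600,000

Ordering the bids: 83,700,000 (Calder), 79,650,000 (Arden), 67,500,000 (Cobalt), 62,400,000 (Apex), 59,600,000 (Verdant), 58,450,000 (Larkspur), …
The 4 highest are Calder, Arden, Cobalt, Apex.
Clearing price = highest rejected bid = $59,600,000.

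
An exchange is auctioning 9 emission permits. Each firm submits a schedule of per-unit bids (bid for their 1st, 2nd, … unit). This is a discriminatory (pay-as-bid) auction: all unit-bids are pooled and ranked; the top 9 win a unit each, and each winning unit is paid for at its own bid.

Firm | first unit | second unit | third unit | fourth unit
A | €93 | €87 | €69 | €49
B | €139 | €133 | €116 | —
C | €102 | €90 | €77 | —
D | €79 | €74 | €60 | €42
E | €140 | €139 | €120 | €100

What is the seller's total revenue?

Merging the schedules and taking the best 9: 140 (E-1), 139 (B-1), 139 (E-2), 133 (B-2), 120 (E-3), 116 (B-3), 102 (C-1), 100 (E-4), 93 (A-1)
Next rejected bid: €90 (not a price — pay-as-bid).
Each winning unit pays its own bid.
Revenue = 140 + 139 + 139 + 133 + 120 + 116 + 102 + 100 + 93 = €1,082.

Total revenue: €1,082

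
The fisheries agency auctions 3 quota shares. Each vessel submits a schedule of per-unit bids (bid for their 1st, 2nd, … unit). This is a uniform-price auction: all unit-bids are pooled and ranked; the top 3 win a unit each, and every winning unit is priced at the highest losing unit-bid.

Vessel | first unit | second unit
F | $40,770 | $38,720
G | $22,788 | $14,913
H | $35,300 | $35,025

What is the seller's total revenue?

Total revenue: $105,075

Merging the schedules and taking the best 3: 40,770 (F-1), 38,720 (F-2), 35,300 (H-1)
First bid not allocated: $35,025.
Allocation: F 2, H 1. Every unit priced at $35,025.
Revenue = 3 × 35,025 = $105,075.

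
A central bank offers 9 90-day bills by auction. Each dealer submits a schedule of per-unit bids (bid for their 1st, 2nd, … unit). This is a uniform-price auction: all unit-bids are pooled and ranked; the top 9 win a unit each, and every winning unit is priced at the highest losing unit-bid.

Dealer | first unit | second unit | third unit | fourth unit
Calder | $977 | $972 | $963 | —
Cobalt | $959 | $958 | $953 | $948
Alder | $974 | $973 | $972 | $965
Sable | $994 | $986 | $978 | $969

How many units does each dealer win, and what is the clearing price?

All unit-bids, highest first — top 9: 994 (Sable-1), 986 (Sable-2), 978 (Sable-3), 977 (Calder-1), 974 (Alder-1), 973 (Alder-2), 972 (Calder-2), 972 (Alder-3), 969 (Sable-4)
The (k+1)-th unit-bid is $965.
Allocation: Alder 3, Calder 2, Sable 4.

Alder 3, Calder 2, Sable 4; clearing price $965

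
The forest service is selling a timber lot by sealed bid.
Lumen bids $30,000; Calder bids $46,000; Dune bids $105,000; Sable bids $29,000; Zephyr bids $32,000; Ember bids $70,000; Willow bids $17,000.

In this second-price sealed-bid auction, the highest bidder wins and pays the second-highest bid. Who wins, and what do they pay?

Bids in order: 105,000 (Dune) > 70,000 (Ember) > 46,000 (Calder) > 32,000 (Zephyr) > 30,000 (Lumen) > 29,000 (Sable) > …
Dune is highest; pays the second-highest bid, $70,000.

Dune pays $70,000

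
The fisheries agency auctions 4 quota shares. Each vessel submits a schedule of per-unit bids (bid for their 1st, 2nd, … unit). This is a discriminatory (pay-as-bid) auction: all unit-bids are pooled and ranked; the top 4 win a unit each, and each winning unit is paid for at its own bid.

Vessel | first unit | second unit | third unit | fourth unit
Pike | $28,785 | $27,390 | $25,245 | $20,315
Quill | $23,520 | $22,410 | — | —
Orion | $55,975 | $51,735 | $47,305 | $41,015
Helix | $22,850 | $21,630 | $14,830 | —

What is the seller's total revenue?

Pooled unit-bids ranked (top 4): 55,975 (Orion-1), 51,735 (Orion-2), 47,305 (Orion-3), 41,015 (Orion-4)
Next rejected bid: $28,785 (not a price — pay-as-bid).
Each winning unit pays its own bid.
Revenue = 55,975 + 51,735 + 47,305 + 41,015 = $196,030.

Total revenue: $196,030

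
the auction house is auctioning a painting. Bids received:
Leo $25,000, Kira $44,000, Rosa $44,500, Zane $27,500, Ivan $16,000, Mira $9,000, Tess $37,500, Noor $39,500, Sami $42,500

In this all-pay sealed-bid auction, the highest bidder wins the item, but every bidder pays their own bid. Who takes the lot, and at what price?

Rosa pays $44,500

Sorting bids: 44,500 (Rosa) > 44,000 (Kira) > 42,500 (Sami) > 39,500 (Noor) > 37,500 (Tess) > 27,500 (Zane) > …
Rosa wins with the top bid; all bids are sunk regardless.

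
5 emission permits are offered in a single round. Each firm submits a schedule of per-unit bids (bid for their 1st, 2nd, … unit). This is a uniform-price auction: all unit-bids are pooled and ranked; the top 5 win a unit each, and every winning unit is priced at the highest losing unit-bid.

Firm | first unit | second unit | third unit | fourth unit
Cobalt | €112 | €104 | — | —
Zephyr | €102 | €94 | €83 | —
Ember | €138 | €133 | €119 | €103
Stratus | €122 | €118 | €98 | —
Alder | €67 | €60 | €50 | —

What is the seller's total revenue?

Total revenue: €560

Pooled unit-bids ranked (top 5): 138 (Ember-1), 133 (Ember-2), 122 (Stratus-1), 119 (Ember-3), 118 (Stratus-2)
Highest rejected unit-bid = €112.
Allocation: Ember 3, Stratus 2. Every unit priced at €112.
Revenue = 5 × 112 = €560.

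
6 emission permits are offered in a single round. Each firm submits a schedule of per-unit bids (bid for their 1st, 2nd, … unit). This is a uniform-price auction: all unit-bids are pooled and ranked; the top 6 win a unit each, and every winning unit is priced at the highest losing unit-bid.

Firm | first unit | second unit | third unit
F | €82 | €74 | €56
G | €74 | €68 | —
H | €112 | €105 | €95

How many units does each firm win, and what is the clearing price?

F 2, G 1, H 3; clearing price €68

Merging the schedules and taking the best 6: 112 (H-1), 105 (H-2), 95 (H-3), 82 (F-1), 74 (F-2), 74 (G-1)
The (k+1)-th unit-bid is €68.
Allocation: F 2, G 1, H 3.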